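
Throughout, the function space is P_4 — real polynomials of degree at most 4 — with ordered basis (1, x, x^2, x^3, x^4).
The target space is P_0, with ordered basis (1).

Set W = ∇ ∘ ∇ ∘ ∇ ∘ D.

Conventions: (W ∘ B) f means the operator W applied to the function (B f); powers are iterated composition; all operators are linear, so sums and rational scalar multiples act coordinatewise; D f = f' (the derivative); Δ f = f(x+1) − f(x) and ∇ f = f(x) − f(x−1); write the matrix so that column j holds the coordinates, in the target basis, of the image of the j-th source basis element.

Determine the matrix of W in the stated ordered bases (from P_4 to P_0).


image of 1: 0
image of x: 0
image of x^2: 0
image of x^3: 0
image of x^4: 24
each image's coordinates form column j of the matrix

the matrix is [[0, 0, 0, 0, 24]] (rows listed top to bottom)


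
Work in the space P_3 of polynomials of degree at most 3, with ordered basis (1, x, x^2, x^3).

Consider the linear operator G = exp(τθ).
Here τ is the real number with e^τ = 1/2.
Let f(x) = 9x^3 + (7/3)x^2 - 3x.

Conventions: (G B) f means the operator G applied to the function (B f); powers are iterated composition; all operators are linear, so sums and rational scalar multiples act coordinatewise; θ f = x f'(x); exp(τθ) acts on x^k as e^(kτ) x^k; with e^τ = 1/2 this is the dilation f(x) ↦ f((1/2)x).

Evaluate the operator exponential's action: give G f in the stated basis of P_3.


exp(τθ) x^k = e^(kτ) x^k; with e^τ = 1/2 this sends x^k to (1/2)^k x^k
x ↦ 1/2 x
x^2 ↦ 1/4 x^2
x^3 ↦ 1/8 x^3
applying this coordinatewise to f: exp(τθ) f = (9/8)x^3 + (7/12)x^2 - (3/2)x

the result is g(x) = (9/8)x^3 + (7/12)x^2 - (3/2)x


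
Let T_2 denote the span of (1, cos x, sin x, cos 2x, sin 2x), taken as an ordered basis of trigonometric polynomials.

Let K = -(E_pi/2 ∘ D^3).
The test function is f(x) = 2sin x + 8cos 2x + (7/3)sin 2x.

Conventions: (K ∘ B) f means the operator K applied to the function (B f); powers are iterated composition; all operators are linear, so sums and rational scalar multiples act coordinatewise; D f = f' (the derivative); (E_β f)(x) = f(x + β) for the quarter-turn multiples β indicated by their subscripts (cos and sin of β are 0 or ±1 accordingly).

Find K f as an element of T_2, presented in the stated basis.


D f = 2cos x + (14/3)cos 2x - 16sin 2x
D D f = -2sin x - 32cos 2x - (28/3)sin 2x
D D D f = -2cos x - (56/3)cos 2x + 64sin 2x
E_pi/2 D^3 f = 2sin x + (56/3)cos 2x - 64sin 2x
(-(E_pi/2 ∘ D^3)) f = -2sin x - (56/3)cos 2x + 64sin 2x

the image equals g(x) = -2sin x - (56/3)cos 2x + 64sin 2x


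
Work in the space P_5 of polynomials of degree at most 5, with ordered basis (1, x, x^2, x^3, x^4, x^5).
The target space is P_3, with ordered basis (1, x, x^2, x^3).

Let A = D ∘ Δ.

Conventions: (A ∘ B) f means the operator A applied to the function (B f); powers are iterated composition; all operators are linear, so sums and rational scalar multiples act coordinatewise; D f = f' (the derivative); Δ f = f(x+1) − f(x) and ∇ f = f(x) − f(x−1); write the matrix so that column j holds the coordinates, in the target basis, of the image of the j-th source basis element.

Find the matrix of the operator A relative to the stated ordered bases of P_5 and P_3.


image of 1: 0
image of x: 0
image of x^2: 2
image of x^3: 6x + 3
image of x^4: 12x^2 + 12x + 4
image of x^5: 20x^3 + 30x^2 + 20x + 5
each image's coordinates form column j of the matrix

the matrix is [[0, 0, 2, 3, 4, 5]; [0, 0, 0, 6, 12, 20]; [0, 0, 0, 0, 12, 30]; [0, 0, 0, 0, 0, 20]] (rows listed top to bottom)


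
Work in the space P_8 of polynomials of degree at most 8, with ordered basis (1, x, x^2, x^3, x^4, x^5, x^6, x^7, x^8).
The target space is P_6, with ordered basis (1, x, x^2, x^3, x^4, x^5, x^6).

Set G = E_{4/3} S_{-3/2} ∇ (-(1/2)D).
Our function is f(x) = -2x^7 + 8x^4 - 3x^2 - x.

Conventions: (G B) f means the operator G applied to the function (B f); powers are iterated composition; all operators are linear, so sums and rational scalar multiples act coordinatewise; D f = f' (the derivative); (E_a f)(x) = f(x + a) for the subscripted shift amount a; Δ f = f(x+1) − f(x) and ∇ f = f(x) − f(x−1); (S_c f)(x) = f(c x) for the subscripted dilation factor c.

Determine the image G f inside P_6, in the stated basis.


the result is g(x) = -(5103/16)x^5 - (42525/16)x^4 - (17955/2)x^3 - (61857/4)x^2 - 13653x - 4956

D f = -14x^6 + 32x^3 - 6x - 1
(-(1/2)D) f = 7x^6 - 16x^3 + 3x + 1/2
∇ (-(1/2)D) f = 42x^5 - 105x^4 + 140x^3 - 153x^2 + 90x - 20
S_{-3/2} ∇ (-(1/2)D) f = -(5103/16)x^5 - (8505/16)x^4 - (945/2)x^3 - (1377/4)x^2 - 135x - 20
E_{4/3} (S_{-3/2} ∇) (-(1/2)D) f = -(5103/16)x^5 - (42525/16)x^4 - (17955/2)x^3 - (61857/4)x^2 - 13653x - 4956


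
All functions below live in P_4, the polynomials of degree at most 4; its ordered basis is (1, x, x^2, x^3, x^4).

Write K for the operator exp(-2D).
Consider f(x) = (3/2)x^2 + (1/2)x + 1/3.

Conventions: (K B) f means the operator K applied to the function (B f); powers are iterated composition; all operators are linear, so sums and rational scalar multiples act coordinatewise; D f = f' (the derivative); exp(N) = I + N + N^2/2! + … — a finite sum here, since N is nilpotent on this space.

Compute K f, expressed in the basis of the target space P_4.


order-1 term: -6x - 1
order-2 term: 6
the series for exp(-2D) f terminates at order 2
exp(-2D) f = (3/2)x^2 - (11/2)x + 16/3

the result is g(x) = (3/2)x^2 - (11/2)x + 16/3


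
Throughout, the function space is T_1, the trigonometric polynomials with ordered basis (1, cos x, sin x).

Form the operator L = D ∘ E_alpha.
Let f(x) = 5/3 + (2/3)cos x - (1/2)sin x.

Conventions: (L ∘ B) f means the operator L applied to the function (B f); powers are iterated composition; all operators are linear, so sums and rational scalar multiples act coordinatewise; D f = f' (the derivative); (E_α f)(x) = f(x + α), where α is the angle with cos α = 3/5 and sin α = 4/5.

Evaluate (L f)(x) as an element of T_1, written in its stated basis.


g(x) = -(5/6)cos x

E_alpha f = 5/3 - (5/6)sin x
D E_alpha f = -(5/6)cos x


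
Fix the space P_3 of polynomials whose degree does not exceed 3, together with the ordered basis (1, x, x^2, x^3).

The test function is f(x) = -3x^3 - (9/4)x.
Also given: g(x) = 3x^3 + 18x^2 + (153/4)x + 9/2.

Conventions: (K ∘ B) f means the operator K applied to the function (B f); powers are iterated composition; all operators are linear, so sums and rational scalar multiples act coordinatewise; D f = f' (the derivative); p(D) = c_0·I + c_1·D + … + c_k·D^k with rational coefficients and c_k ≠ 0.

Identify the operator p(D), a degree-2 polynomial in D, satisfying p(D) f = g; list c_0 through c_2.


c_0 = -1, c_1 = -2, c_2 = -2

D^0 f = -3x^3 - (9/4)x
D^1 f = -9x^2 - 9/4
D^2 f = -18x
matching coefficients of g against c_0 f + c_1 Df + … from the top degree down determines the c_i
solution: c_0 = -1, c_1 = -2, c_2 = -2


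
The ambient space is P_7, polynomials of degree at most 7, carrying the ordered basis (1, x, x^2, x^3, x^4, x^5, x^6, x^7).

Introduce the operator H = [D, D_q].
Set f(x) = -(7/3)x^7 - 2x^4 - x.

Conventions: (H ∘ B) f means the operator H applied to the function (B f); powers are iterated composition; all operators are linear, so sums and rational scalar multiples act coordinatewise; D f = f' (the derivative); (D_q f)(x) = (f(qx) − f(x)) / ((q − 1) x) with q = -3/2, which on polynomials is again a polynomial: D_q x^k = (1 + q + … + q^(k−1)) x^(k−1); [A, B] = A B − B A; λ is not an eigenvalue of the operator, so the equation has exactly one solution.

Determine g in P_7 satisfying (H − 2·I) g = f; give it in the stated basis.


write g with unknown coordinates in the stated basis and equate coefficients in (H − 2·I) g = f
solving from the highest basis element down gives g = (7/6)x^7 + (1015/24)x^5 + x^4 + (177625/384)x^3 - (95/16)x^2 + (888509/768)x + 475/64
check: H g = (1015/12)x^5 + (177625/192)x^3 - (95/8)x^2 + (888125/384)x + 475/32
so H g − 2·g = -(7/3)x^7 - 2x^4 - x = f ✓

the image equals g(x) = (7/6)x^7 + (1015/24)x^5 + x^4 + (177625/384)x^3 - (95/16)x^2 + (888509/768)x + 475/64


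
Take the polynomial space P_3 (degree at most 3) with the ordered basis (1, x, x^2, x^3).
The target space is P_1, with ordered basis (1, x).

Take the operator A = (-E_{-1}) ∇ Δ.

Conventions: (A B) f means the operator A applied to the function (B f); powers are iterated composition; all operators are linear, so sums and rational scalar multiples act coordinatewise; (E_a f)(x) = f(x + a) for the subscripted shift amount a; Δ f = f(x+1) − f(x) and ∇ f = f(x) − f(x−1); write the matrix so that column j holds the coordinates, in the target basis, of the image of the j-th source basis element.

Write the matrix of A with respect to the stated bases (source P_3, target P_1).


the matrix is [[0, 0, -2, 6]; [0, 0, 0, -6]] (rows listed top to bottom)

image of 1: 0
image of x: 0
image of x^2: -2
image of x^3: -6x + 6
each image's coordinates form column j of the matrix


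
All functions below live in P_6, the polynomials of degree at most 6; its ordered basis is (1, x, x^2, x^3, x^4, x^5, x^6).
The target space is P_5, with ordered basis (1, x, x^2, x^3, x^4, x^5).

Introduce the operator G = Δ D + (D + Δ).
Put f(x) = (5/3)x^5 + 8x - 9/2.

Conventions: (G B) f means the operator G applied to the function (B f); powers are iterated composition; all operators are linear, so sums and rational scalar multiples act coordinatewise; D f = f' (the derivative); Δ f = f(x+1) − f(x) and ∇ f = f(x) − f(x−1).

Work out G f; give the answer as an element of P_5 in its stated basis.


D f = (25/3)x^4 + 8
Δ D f = (100/3)x^3 + 50x^2 + (100/3)x + 25/3
D f = (25/3)x^4 + 8
Δ f = (25/3)x^4 + (50/3)x^3 + (50/3)x^2 + (25/3)x + 29/3
(D + Δ) f = (50/3)x^4 + (50/3)x^3 + (50/3)x^2 + (25/3)x + 53/3
(Δ D + (D + Δ)) f = (50/3)x^4 + 50x^3 + (200/3)x^2 + (125/3)x + 26

the result is g(x) = (50/3)x^4 + 50x^3 + (200/3)x^2 + (125/3)x + 26


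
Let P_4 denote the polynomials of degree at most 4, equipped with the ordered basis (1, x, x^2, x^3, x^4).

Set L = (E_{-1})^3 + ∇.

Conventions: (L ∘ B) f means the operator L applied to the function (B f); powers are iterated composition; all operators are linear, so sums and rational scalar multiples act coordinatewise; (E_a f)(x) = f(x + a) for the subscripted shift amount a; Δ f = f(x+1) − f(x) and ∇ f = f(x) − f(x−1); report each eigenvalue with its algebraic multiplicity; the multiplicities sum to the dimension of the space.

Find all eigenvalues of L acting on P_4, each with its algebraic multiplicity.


image of 1: 1
image of x: x - 2
image of x^2: x^2 - 4x + 8
image of x^3: x^3 - 6x^2 + 24x - 26
image of x^4: x^4 - 8x^3 + 48x^2 - 104x + 80
the matrix is upper triangular; its diagonal is (1, 1, 1, 1, 1)
for a triangular matrix the eigenvalues are the diagonal entries, with algebraic multiplicity their repetition count

λ = 1 (multiplicity 5)


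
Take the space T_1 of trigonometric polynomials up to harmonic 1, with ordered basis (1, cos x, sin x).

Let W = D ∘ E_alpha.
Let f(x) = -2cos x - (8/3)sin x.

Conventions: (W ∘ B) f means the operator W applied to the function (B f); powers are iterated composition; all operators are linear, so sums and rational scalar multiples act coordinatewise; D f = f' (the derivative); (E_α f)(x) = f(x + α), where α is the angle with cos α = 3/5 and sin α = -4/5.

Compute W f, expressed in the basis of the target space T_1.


g(x) = -(16/5)cos x - (14/15)sin x

E_alpha f = (14/15)cos x - (16/5)sin x
D E_alpha f = -(16/5)cos x - (14/15)sin x


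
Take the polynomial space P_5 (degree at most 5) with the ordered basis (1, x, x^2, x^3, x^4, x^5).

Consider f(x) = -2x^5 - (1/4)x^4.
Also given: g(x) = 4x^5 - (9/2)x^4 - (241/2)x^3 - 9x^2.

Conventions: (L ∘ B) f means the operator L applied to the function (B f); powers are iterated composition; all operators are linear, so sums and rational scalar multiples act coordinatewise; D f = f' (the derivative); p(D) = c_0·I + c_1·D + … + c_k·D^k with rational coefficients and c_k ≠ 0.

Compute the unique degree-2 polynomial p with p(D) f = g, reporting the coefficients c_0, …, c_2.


D^0 f = -2x^5 - (1/4)x^4
D^1 f = -10x^4 - x^3
D^2 f = -40x^3 - 3x^2
matching coefficients of g against c_0 f + c_1 Df + … from the top degree down determines the c_i
solution: c_0 = -2, c_1 = 1/2, c_2 = 3

c_0 = -2, c_1 = 1/2, c_2 = 3


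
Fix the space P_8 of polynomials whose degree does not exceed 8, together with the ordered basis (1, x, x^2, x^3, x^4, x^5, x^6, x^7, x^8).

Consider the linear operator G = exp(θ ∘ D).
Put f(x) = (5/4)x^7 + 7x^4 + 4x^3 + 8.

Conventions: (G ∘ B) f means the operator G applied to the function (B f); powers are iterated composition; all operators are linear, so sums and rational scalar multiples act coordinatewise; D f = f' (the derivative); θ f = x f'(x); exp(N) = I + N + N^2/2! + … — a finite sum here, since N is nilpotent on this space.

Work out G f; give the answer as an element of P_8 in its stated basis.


g(x) = (5/4)x^7 + (105/2)x^6 + (1575/2)x^5 + 5257x^4 + 15838x^3 + 19176x^2 + 6492x + 8

order-1 term: (105/2)x^6 + 84x^3 + 24x^2
order-2 term: (1575/2)x^5 + 252x^2 + 24x
order-3 term: 5250x^4 + 168x
order-4 term: 15750x^3
order-5 term: 18900x^2
order-6 term: 6300x
the series for exp(θ ∘ D) f terminates at order 6
exp(θ ∘ D) f = (5/4)x^7 + (105/2)x^6 + (1575/2)x^5 + 5257x^4 + 15838x^3 + 19176x^2 + 6492x + 8


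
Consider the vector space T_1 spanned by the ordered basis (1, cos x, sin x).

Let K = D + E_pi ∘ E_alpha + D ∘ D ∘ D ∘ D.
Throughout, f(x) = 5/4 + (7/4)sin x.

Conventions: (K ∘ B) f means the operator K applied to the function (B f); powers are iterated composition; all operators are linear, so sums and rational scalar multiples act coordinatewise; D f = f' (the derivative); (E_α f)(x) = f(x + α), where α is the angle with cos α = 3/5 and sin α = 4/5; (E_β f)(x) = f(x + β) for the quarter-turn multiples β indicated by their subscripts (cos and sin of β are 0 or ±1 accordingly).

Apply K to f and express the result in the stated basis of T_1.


the result is g(x) = 5/4 + (7/20)cos x + (7/10)sin x

D f = (7/4)cos x
E_alpha f = 5/4 + (7/5)cos x + (21/20)sin x
E_pi E_alpha f = 5/4 - (7/5)cos x - (21/20)sin x
D f = (7/4)cos x
D D f = -(7/4)sin x
D D D f = -(7/4)cos x
D (D ∘ D ∘ D) f = (7/4)sin x
(D + E_pi ∘ E_alpha + D ∘ D ∘ D ∘ D) f = 5/4 + (7/20)cos x + (7/10)sin x


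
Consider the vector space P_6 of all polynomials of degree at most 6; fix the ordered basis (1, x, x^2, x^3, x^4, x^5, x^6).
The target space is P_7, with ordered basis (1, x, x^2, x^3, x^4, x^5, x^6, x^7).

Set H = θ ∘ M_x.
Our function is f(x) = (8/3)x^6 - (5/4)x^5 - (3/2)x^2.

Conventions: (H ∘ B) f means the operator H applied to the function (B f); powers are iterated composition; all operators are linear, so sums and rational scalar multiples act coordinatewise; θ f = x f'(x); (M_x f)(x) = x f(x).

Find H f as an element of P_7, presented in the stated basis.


M_x f = (8/3)x^7 - (5/4)x^6 - (3/2)x^3
θ M_x f = (56/3)x^7 - (15/2)x^6 - (9/2)x^3

g(x) = (56/3)x^7 - (15/2)x^6 - (9/2)x^3


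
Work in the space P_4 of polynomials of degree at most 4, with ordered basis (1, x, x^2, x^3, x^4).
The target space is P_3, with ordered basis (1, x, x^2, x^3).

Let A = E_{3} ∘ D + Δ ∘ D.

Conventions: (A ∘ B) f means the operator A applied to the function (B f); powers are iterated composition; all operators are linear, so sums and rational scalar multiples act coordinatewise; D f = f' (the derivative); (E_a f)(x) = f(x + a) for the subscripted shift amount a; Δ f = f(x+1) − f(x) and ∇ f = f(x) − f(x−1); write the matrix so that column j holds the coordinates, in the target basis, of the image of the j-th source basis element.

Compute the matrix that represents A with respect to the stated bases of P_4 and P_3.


the matrix is [[0, 1, 8, 30, 112]; [0, 0, 2, 24, 120]; [0, 0, 0, 3, 48]; [0, 0, 0, 0, 4]] (rows listed top to bottom)

image of 1: 0
image of x: 1
image of x^2: 2x + 8
image of x^3: 3x^2 + 24x + 30
image of x^4: 4x^3 + 48x^2 + 120x + 112
each image's coordinates form column j of the matrix


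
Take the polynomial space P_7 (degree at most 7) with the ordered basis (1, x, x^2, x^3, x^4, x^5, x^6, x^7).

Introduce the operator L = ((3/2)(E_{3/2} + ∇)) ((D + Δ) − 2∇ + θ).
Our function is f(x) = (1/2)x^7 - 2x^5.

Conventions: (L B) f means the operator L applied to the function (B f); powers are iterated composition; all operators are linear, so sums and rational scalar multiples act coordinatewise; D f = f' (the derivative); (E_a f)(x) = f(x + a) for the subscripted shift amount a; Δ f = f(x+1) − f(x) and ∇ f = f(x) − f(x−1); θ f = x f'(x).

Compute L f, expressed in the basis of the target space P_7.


D f = (7/2)x^6 - 10x^4
Δ f = (7/2)x^6 + (21/2)x^5 + (15/2)x^4 - (5/2)x^3 - (19/2)x^2 - (13/2)x - 3/2
(D + Δ) f = 7x^6 + (21/2)x^5 - (5/2)x^4 - (5/2)x^3 - (19/2)x^2 - (13/2)x - 3/2
∇ f = (7/2)x^6 - (21/2)x^5 + (15/2)x^4 + (5/2)x^3 - (19/2)x^2 + (13/2)x - 3/2
(-2∇) f = -7x^6 + 21x^5 - 15x^4 - 5x^3 + 19x^2 - 13x + 3
θ f = (7/2)x^7 - 10x^5
((D + Δ) − 2∇ + θ) f = (7/2)x^7 + (43/2)x^5 - (35/2)x^4 - (15/2)x^3 + (19/2)x^2 - (39/2)x + 3/2
E_{3/2} ((D + Δ) − 2∇ + θ) f = (7/2)x^7 + (147/4)x^6 + (1495/8)x^5 + (8915/16)x^4 + (31725/32)x^3 + (65489/64)x^2 + (69813/128)x + 26313/256
∇ ((D + Δ) − 2∇ + θ) f = (49/2)x^6 - (147/2)x^5 + 230x^4 - (815/2)x^3 + 371x^2 - (321/2)x + 6
(E_{3/2} + ∇) ((D + Δ) − 2∇ + θ) f = (7/2)x^7 + (245/4)x^6 + (907/8)x^5 + (12595/16)x^4 + (18685/32)x^3 + (89233/64)x^2 + (49269/128)x + 27849/256
((3/2)(E_{3/2} + ∇)) ((D + Δ) − 2∇ + θ) f = (21/4)x^7 + (735/8)x^6 + (2721/16)x^5 + (37785/32)x^4 + (56055/64)x^3 + (267699/128)x^2 + (147807/256)x + 83547/512

g(x) = (21/4)x^7 + (735/8)x^6 + (2721/16)x^5 + (37785/32)x^4 + (56055/64)x^3 + (267699/128)x^2 + (147807/256)x + 83547/512


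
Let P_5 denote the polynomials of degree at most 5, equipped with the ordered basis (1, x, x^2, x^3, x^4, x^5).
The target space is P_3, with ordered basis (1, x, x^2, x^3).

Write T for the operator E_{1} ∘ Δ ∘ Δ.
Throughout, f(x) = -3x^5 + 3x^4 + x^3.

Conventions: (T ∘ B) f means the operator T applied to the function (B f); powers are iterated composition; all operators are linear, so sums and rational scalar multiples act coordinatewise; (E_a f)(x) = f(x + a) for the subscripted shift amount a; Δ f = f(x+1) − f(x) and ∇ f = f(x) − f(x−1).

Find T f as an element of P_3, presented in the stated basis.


g(x) = -60x^3 - 324x^2 - 600x - 378

Δ f = -15x^4 - 18x^3 - 9x^2 + 1
Δ Δ f = -60x^3 - 144x^2 - 132x - 42
E_{1} Δ Δ f = -60x^3 - 324x^2 - 600x - 378


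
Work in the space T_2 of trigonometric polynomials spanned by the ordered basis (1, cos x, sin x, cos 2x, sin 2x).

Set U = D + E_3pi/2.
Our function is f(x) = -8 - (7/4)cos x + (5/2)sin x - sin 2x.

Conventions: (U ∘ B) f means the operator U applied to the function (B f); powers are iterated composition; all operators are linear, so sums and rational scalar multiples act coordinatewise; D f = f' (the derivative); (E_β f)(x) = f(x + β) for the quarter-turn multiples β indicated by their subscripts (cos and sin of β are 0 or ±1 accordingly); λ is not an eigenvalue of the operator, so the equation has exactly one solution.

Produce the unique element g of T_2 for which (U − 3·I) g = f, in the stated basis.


write g with unknown coordinates in the stated basis and equate coefficients in (U − 3·I) g = f
solving from the highest basis element down gives g = 4 + (7/12)cos x - (5/6)sin x + (1/10)cos 2x + (1/5)sin 2x
check: U g = 4 + (3/10)cos 2x - (2/5)sin 2x
so U g − 3·g = -8 - (7/4)cos x + (5/2)sin x - sin 2x = f ✓

the image equals g(x) = 4 + (7/12)cos x - (5/6)sin x + (1/10)cos 2x + (1/5)sin 2x


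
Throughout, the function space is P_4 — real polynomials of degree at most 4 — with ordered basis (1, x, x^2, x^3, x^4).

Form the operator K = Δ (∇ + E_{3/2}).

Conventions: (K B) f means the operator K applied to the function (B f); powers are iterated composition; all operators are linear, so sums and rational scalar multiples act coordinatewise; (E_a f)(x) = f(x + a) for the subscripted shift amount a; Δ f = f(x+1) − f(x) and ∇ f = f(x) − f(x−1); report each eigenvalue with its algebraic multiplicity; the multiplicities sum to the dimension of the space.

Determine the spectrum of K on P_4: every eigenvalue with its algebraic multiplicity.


λ = 0 (multiplicity 5)

image of 1: 0
image of x: 1
image of x^2: 2x + 6
image of x^3: 3x^2 + 18x + 49/4
image of x^4: 4x^3 + 36x^2 + 49x + 36
the matrix is upper triangular; its diagonal is (0, 0, 0, 0, 0)
for a triangular matrix the eigenvalues are the diagonal entries, with algebraic multiplicity their repetition count


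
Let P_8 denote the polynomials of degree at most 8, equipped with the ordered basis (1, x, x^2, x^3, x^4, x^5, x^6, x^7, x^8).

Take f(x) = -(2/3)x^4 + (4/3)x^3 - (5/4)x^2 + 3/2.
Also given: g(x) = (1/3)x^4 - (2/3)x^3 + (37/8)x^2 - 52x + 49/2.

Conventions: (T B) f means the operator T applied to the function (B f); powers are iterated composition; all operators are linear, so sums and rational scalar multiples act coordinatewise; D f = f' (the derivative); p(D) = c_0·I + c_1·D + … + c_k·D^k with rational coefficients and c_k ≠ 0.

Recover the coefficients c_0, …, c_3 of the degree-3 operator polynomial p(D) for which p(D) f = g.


p(D) = -(1/2)·I − (1/2)·D^2 + 3·D^3, i.e. c_0 = -1/2, c_1 = 0, c_2 = -1/2, c_3 = 3

D^0 f = -(2/3)x^4 + (4/3)x^3 - (5/4)x^2 + 3/2
D^1 f = -(8/3)x^3 + 4x^2 - (5/2)x
D^2 f = -8x^2 + 8x - 5/2
D^3 f = -16x + 8
matching coefficients of g against c_0 f + c_1 Df + … from the top degree down determines the c_i
solution: c_0 = -1/2, c_1 = 0, c_2 = -1/2, c_3 = 3


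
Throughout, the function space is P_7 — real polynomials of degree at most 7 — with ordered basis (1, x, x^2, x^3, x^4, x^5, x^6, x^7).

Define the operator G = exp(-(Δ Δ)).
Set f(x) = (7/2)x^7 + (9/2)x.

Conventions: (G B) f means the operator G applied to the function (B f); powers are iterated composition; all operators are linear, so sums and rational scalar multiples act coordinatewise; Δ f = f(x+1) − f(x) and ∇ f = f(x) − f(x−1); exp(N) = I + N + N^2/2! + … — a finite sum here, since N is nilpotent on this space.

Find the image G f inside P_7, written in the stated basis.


the result is g(x) = (7/2)x^7 - 147x^5 - 735x^4 - 245x^3 + 6615x^2 + (29311/2)x + 5439

order-1 term: -147x^5 - 735x^4 - 1715x^3 - 2205x^2 - 1519x - 441
order-2 term: 1470x^3 + 8820x^2 + 19110x + 14700
order-3 term: -2940x - 8820
the series for exp(-(Δ Δ)) f terminates at order 3
exp(-(Δ Δ)) f = (7/2)x^7 - 147x^5 - 735x^4 - 245x^3 + 6615x^2 + (29311/2)x + 5439


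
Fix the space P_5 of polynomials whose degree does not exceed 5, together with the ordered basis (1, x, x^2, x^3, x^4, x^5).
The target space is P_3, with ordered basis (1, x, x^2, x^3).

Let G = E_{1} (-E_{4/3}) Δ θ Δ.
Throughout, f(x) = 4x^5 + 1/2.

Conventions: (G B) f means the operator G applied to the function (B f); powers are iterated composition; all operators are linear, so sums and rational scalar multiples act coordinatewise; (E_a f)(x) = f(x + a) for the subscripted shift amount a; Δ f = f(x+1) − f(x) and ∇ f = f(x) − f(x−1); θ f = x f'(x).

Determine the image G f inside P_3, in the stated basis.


Δ f = 20x^4 + 40x^3 + 40x^2 + 20x + 4
θ Δ f = 80x^4 + 120x^3 + 80x^2 + 20x
Δ θ Δ f = 320x^3 + 840x^2 + 840x + 300
E_{4/3} (Δ θ) Δ f = 320x^3 + 2120x^2 + (14360/3)x + 99140/27
(-E_{4/3}) (Δ θ) Δ f = -320x^3 - 2120x^2 - (14360/3)x - 99140/27
E_{1} ((-E_{4/3}) Δ θ Δ) f = -320x^3 - 3080x^2 - (29960/3)x - 294260/27

the result is g(x) = -320x^3 - 3080x^2 - (29960/3)x - 294260/27


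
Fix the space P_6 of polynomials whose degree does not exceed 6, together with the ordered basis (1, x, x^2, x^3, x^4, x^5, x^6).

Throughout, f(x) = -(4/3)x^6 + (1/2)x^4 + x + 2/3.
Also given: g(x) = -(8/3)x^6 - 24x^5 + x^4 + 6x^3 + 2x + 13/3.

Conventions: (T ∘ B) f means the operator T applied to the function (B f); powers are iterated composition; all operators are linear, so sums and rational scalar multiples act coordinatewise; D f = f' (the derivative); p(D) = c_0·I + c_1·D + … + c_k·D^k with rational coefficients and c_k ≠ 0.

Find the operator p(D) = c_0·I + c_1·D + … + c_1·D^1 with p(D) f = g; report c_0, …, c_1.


c_0 = 2, c_1 = 3

D^0 f = -(4/3)x^6 + (1/2)x^4 + x + 2/3
D^1 f = -8x^5 + 2x^3 + 1
matching coefficients of g against c_0 f + c_1 Df + … from the top degree down determines the c_i
solution: c_0 = 2, c_1 = 3


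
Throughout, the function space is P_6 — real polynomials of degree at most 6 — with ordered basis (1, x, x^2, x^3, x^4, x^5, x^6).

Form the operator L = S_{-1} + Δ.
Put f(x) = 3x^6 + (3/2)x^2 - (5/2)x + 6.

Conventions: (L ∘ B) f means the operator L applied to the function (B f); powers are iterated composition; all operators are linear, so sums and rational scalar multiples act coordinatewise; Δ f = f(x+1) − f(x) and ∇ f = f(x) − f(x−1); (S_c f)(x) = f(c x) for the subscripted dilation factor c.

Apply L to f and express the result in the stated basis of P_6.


S_{-1} f = 3x^6 + (3/2)x^2 + (5/2)x + 6
Δ f = 18x^5 + 45x^4 + 60x^3 + 45x^2 + 21x + 2
(S_{-1} + Δ) f = 3x^6 + 18x^5 + 45x^4 + 60x^3 + (93/2)x^2 + (47/2)x + 8

the result is g(x) = 3x^6 + 18x^5 + 45x^4 + 60x^3 + (93/2)x^2 + (47/2)x + 8


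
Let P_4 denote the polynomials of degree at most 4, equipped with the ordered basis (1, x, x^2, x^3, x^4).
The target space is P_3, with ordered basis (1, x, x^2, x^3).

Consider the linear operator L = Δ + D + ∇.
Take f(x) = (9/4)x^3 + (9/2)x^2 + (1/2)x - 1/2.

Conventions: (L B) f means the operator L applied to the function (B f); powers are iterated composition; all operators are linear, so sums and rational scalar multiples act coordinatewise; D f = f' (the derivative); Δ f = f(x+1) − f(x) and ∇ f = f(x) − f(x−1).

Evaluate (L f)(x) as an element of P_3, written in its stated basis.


Δ f = (27/4)x^2 + (63/4)x + 29/4
D f = (27/4)x^2 + 9x + 1/2
∇ f = (27/4)x^2 + (9/4)x - 7/4
(Δ + D + ∇) f = (81/4)x^2 + 27x + 6

the image equals g(x) = (81/4)x^2 + 27x + 6


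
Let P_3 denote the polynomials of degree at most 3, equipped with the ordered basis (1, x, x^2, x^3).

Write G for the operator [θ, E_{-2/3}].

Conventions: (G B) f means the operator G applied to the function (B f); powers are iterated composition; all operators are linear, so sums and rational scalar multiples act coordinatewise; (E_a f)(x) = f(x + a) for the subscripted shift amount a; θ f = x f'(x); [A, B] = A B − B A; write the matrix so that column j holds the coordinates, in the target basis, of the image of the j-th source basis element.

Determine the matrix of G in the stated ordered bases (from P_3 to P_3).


the matrix is [[0, 2/3, -8/9, 8/9]; [0, 0, 4/3, -8/3]; [0, 0, 0, 2]; [0, 0, 0, 0]] (rows listed top to bottom)

image of 1: 0
image of x: 2/3
image of x^2: (4/3)x - 8/9
image of x^3: 2x^2 - (8/3)x + 8/9
each image's coordinates form column j of the matrix


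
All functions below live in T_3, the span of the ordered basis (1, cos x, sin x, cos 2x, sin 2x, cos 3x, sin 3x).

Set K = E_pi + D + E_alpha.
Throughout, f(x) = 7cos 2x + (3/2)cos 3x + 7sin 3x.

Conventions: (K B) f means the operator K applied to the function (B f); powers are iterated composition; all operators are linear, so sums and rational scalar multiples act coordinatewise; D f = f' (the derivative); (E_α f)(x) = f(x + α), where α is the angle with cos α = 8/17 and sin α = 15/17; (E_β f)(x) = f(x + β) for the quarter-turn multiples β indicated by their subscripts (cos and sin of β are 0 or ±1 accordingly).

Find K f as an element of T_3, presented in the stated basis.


g(x) = (896/289)cos 2x - (5726/289)sin 2x + (170013/9826)cos 3x - (89973/4913)sin 3x

E_pi f = 7cos 2x - (3/2)cos 3x - 7sin 3x
D f = -14sin 2x + 21cos 3x - (9/2)sin 3x
E_alpha f = -(1127/289)cos 2x - (1680/289)sin 2x - (10797/4913)cos 3x - (66947/9826)sin 3x
(E_pi + D + E_alpha) f = (896/289)cos 2x - (5726/289)sin 2x + (170013/9826)cos 3x - (89973/4913)sin 3x


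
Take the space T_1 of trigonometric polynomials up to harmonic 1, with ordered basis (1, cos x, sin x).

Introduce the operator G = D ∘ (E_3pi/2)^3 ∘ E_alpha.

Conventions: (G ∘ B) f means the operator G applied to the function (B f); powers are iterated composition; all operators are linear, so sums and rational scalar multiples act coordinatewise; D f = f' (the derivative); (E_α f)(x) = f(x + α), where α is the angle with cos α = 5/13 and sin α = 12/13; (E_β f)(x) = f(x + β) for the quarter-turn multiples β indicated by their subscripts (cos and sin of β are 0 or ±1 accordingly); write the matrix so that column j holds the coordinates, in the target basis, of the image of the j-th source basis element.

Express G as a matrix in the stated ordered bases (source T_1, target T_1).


image of 1: 0
image of cos x: -(5/13)cos x + (12/13)sin x
image of sin x: -(12/13)cos x - (5/13)sin x
each image's coordinates form column j of the matrix

the matrix is [[0, 0, 0]; [0, -5/13, -12/13]; [0, 12/13, -5/13]] (rows listed top to bottom)


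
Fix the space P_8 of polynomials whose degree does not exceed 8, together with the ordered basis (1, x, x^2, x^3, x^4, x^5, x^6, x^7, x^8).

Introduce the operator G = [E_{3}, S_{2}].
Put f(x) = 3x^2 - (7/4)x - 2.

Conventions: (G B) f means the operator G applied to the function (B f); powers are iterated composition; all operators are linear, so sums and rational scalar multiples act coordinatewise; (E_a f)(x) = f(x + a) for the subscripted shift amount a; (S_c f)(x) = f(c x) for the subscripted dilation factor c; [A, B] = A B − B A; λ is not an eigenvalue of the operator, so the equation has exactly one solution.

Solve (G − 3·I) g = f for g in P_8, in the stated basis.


the image equals g(x) = -x^2 - (41/12)x - 47/4

write g with unknown coordinates in the stated basis and equate coefficients in (G − 3·I) g = f
solving from the highest basis element down gives g = -x^2 - (41/12)x - 47/4
check: G g = -12x - 149/4
so G g − 3·g = 3x^2 - (7/4)x - 2 = f ✓


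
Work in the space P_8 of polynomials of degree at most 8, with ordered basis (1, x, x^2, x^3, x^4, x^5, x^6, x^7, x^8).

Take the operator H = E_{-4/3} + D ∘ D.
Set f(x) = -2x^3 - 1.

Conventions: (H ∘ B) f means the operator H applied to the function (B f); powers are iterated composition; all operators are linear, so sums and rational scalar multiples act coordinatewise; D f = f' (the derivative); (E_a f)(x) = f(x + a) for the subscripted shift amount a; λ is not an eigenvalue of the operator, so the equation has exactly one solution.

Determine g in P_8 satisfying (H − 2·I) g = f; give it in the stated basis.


write g with unknown coordinates in the stated basis and equate coefficients in (H − 2·I) g = f
solving from the highest basis element down gives g = 2x^3 - 8x^2 + 44x - 2501/27
check: H g = 2x^3 - 16x^2 + 88x - 5029/27
so H g − 2·g = -2x^3 - 1 = f ✓

the image equals g(x) = 2x^3 - 8x^2 + 44x - 2501/27


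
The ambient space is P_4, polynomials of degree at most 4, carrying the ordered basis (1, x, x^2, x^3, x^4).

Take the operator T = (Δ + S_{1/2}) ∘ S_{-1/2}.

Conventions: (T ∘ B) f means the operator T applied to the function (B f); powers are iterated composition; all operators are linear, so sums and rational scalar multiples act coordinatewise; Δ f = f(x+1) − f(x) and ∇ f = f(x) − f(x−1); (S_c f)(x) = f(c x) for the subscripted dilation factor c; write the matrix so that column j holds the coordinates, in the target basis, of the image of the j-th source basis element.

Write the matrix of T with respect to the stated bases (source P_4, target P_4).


image of 1: 1
image of x: -(1/4)x - 1/2
image of x^2: (1/16)x^2 + (1/2)x + 1/4
image of x^3: -(1/64)x^3 - (3/8)x^2 - (3/8)x - 1/8
image of x^4: (1/256)x^4 + (1/4)x^3 + (3/8)x^2 + (1/4)x + 1/16
each image's coordinates form column j of the matrix

the matrix is [[1, -1/2, 1/4, -1/8, 1/16]; [0, -1/4, 1/2, -3/8, 1/4]; [0, 0, 1/16, -3/8, 3/8]; [0, 0, 0, -1/64, 1/4]; [0, 0, 0, 0, 1/256]] (rows listed top to bottom)


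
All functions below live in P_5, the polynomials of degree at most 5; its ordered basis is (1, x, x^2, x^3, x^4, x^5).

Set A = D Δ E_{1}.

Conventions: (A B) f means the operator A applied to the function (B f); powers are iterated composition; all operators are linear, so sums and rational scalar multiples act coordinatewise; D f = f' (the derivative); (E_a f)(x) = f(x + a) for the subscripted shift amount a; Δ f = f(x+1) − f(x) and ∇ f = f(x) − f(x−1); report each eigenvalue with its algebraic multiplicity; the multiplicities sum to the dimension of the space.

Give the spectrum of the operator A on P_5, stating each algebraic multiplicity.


image of 1: 0
image of x: 0
image of x^2: 2
image of x^3: 6x + 9
image of x^4: 12x^2 + 36x + 28
image of x^5: 20x^3 + 90x^2 + 140x + 75
the matrix is upper triangular; its diagonal is (0, 0, 0, 0, 0, 0)
for a triangular matrix the eigenvalues are the diagonal entries, with algebraic multiplicity their repetition count

λ = 0 (multiplicity 6)


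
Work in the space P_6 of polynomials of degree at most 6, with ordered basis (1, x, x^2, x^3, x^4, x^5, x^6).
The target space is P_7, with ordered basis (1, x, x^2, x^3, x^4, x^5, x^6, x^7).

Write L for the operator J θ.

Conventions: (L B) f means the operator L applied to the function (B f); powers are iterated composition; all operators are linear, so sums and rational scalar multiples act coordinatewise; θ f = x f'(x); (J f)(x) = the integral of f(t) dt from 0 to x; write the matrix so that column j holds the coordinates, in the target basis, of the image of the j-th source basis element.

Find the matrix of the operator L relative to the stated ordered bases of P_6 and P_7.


the matrix is [[0, 0, 0, 0, 0, 0, 0]; [0, 0, 0, 0, 0, 0, 0]; [0, 1/2, 0, 0, 0, 0, 0]; [0, 0, 2/3, 0, 0, 0, 0]; [0, 0, 0, 3/4, 0, 0, 0]; [0, 0, 0, 0, 4/5, 0, 0]; [0, 0, 0, 0, 0, 5/6, 0]; [0, 0, 0, 0, 0, 0, 6/7]] (rows listed top to bottom)

image of 1: 0
image of x: (1/2)x^2
image of x^2: (2/3)x^3
image of x^3: (3/4)x^4
image of x^4: (4/5)x^5
image of x^5: (5/6)x^6
image of x^6: (6/7)x^7
each image's coordinates form column j of the matrix


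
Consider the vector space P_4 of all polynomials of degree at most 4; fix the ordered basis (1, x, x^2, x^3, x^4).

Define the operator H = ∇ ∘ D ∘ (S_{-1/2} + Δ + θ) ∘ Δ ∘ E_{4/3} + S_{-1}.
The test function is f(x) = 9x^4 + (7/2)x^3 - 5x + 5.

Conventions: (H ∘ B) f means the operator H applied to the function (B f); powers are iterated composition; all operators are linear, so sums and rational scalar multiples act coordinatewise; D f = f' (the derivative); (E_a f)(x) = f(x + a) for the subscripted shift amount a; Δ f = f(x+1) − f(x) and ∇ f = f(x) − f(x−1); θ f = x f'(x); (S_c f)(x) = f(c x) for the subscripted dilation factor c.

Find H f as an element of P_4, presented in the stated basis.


E_{4/3} f = 9x^4 + (103/2)x^3 + 110x^2 + 99x + 947/27
Δ E_{4/3} f = 36x^3 + (417/2)x^2 + (821/2)x + 539/2
S_{-1/2} (Δ ∘ E_{4/3}) f = -(9/2)x^3 + (417/8)x^2 - (821/4)x + 539/2
Δ (Δ ∘ E_{4/3}) f = 108x^2 + 525x + 655
θ (Δ ∘ E_{4/3}) f = 108x^3 + 417x^2 + (821/2)x
(S_{-1/2} + Δ + θ) (Δ ∘ E_{4/3}) f = (207/2)x^3 + (4617/8)x^2 + (2921/4)x + 1849/2
D (S_{-1/2} + Δ + θ) (Δ ∘ E_{4/3}) f = (621/2)x^2 + (4617/4)x + 2921/4
∇ D (S_{-1/2} + Δ + θ) (Δ ∘ E_{4/3}) f = 621x + 3375/4
S_{-1} f = 9x^4 - (7/2)x^3 + 5x + 5
(∇ ∘ D ∘ (S_{-1/2} + Δ + θ) ∘ Δ ∘ E_{4/3} + S_{-1}) f = 9x^4 - (7/2)x^3 + 626x + 3395/4

the result is g(x) = 9x^4 - (7/2)x^3 + 626x + 3395/4


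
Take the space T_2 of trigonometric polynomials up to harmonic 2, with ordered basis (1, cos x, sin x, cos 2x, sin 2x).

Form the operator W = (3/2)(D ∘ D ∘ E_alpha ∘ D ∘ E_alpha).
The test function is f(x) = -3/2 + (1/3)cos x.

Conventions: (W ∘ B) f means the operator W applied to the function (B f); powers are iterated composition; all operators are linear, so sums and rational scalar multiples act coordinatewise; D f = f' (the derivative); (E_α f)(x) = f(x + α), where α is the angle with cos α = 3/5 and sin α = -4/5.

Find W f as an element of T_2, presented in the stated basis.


E_alpha f = -3/2 + (1/5)cos x + (4/15)sin x
D E_alpha f = (4/15)cos x - (1/5)sin x
E_alpha D E_alpha f = (8/25)cos x + (7/75)sin x
D (E_alpha ∘ D ∘ E_alpha) f = (7/75)cos x - (8/25)sin x
D D (E_alpha ∘ D ∘ E_alpha) f = -(8/25)cos x - (7/75)sin x
((3/2)(D ∘ D ∘ E_alpha ∘ D ∘ E_alpha)) f = -(12/25)cos x - (7/50)sin x

the image equals g(x) = -(12/25)cos x - (7/50)sin x


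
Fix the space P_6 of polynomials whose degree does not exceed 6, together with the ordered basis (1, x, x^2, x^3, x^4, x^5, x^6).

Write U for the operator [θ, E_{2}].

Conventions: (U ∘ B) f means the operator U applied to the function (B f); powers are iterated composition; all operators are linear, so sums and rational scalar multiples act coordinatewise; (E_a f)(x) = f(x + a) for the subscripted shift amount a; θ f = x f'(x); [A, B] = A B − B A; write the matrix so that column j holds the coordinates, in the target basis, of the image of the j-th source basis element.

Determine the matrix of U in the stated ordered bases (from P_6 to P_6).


the matrix is [[0, -2, -8, -24, -64, -160, -384]; [0, 0, -4, -24, -96, -320, -960]; [0, 0, 0, -6, -48, -240, -960]; [0, 0, 0, 0, -8, -80, -480]; [0, 0, 0, 0, 0, -10, -120]; [0, 0, 0, 0, 0, 0, -12]; [0, 0, 0, 0, 0, 0, 0]] (rows listed top to bottom)

image of 1: 0
image of x: -2
image of x^2: -4x - 8
image of x^3: -6x^2 - 24x - 24
image of x^4: -8x^3 - 48x^2 - 96x - 64
image of x^5: -10x^4 - 80x^3 - 240x^2 - 320x - 160
image of x^6: -12x^5 - 120x^4 - 480x^3 - 960x^2 - 960x - 384
each image's coordinates form column j of the matrix


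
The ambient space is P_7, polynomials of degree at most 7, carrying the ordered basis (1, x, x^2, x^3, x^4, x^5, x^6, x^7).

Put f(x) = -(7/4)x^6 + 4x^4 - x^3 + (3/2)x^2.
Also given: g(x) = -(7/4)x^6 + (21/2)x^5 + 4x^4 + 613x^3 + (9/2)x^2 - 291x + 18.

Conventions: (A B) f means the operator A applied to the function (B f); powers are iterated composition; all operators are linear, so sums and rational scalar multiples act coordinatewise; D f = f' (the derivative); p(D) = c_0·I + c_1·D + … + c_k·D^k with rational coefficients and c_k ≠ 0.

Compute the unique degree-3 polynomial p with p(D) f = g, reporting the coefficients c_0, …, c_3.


D^0 f = -(7/4)x^6 + 4x^4 - x^3 + (3/2)x^2
D^1 f = -(21/2)x^5 + 16x^3 - 3x^2 + 3x
D^2 f = -(105/2)x^4 + 48x^2 - 6x + 3
D^3 f = -210x^3 + 96x - 6
matching coefficients of g against c_0 f + c_1 Df + … from the top degree down determines the c_i
solution: c_0 = 1, c_1 = -1, c_2 = 0, c_3 = -3

p(D) = I − D − 3·D^3, i.e. c_0 = 1, c_1 = -1, c_2 = 0, c_3 = -3


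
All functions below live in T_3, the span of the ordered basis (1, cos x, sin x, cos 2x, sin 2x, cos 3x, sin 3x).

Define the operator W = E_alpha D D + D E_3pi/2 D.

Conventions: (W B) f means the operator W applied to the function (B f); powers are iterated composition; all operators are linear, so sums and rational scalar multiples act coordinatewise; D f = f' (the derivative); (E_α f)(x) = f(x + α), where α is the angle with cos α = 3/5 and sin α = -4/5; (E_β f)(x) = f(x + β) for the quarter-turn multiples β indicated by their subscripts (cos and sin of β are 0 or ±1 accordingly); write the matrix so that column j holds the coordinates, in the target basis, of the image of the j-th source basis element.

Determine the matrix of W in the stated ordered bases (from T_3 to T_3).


the matrix is [[0, 0, 0, 0, 0, 0, 0]; [0, -3/5, 9/5, 0, 0, 0, 0]; [0, -9/5, -3/5, 0, 0, 0, 0]; [0, 0, 0, 128/25, 96/25, 0, 0]; [0, 0, 0, -96/25, 128/25, 0, 0]; [0, 0, 0, 0, 0, 1053/125, -729/125]; [0, 0, 0, 0, 0, 729/125, 1053/125]] (rows listed top to bottom)

image of 1: 0
image of cos x: -(3/5)cos x - (9/5)sin x
image of sin x: (9/5)cos x - (3/5)sin x
image of cos 2x: (128/25)cos 2x - (96/25)sin 2x
image of sin 2x: (96/25)cos 2x + (128/25)sin 2x
image of cos 3x: (1053/125)cos 3x + (729/125)sin 3x
image of sin 3x: -(729/125)cos 3x + (1053/125)sin 3x
each image's coordinates form column j of the matrix
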